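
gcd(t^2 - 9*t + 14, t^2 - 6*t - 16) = 1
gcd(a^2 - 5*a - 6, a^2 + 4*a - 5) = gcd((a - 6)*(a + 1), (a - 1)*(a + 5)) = 1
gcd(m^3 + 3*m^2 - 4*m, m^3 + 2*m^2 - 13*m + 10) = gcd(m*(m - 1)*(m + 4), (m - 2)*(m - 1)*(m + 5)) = m - 1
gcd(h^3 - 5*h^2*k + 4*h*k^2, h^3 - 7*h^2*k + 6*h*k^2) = h^2 - h*k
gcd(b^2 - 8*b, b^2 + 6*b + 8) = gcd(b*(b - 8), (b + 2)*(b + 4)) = 1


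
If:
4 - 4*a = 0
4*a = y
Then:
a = 1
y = 4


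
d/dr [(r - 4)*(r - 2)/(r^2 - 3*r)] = (3*r^2 - 16*r + 24)/(r^2*(r^2 - 6*r + 9))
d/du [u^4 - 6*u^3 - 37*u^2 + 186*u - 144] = 4*u^3 - 18*u^2 - 74*u + 186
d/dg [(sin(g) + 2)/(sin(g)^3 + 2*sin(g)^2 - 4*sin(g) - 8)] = -sin(2*g)/((sin(g) - 2)^2*(sin(g) + 2)^2)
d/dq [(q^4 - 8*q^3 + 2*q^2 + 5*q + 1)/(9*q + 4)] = (27*q^4 - 128*q^3 - 78*q^2 + 16*q + 11)/(81*q^2 + 72*q + 16)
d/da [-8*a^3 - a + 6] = -24*a^2 - 1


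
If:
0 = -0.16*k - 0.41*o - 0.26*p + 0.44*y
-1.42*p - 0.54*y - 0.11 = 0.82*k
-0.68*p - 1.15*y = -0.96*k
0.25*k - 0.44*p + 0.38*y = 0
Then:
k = -0.05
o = 0.03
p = -0.04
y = -0.02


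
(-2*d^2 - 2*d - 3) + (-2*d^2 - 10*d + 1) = -4*d^2 - 12*d - 2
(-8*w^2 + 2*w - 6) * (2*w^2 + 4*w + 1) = -16*w^4 - 28*w^3 - 12*w^2 - 22*w - 6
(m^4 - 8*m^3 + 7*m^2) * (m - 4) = m^5 - 12*m^4 + 39*m^3 - 28*m^2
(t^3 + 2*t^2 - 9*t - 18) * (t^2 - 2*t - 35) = t^5 - 48*t^3 - 70*t^2 + 351*t + 630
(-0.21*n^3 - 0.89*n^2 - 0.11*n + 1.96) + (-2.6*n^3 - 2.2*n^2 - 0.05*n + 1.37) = -2.81*n^3 - 3.09*n^2 - 0.16*n + 3.33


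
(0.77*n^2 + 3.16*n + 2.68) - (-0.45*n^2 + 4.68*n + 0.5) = 1.22*n^2 - 1.52*n + 2.18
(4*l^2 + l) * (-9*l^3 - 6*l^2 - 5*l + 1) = -36*l^5 - 33*l^4 - 26*l^3 - l^2 + l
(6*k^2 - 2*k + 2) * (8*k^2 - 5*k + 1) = 48*k^4 - 46*k^3 + 32*k^2 - 12*k + 2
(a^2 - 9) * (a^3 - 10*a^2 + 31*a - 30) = a^5 - 10*a^4 + 22*a^3 + 60*a^2 - 279*a + 270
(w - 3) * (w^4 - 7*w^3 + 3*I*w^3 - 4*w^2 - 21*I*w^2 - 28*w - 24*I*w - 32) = w^5 - 10*w^4 + 3*I*w^4 + 17*w^3 - 30*I*w^3 - 16*w^2 + 39*I*w^2 + 52*w + 72*I*w + 96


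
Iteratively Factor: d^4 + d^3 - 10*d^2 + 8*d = (d + 4)*(d^3 - 3*d^2 + 2*d) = (d - 1)*(d + 4)*(d^2 - 2*d) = d*(d - 1)*(d + 4)*(d - 2)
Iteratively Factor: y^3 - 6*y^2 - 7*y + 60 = (y + 3)*(y^2 - 9*y + 20) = (y - 5)*(y + 3)*(y - 4)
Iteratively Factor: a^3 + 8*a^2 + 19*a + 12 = (a + 3)*(a^2 + 5*a + 4) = (a + 1)*(a + 3)*(a + 4)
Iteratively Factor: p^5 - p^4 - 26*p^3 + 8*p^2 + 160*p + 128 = (p + 1)*(p^4 - 2*p^3 - 24*p^2 + 32*p + 128) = (p + 1)*(p + 4)*(p^3 - 6*p^2 + 32) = (p - 4)*(p + 1)*(p + 4)*(p^2 - 2*p - 8) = (p - 4)^2*(p + 1)*(p + 4)*(p + 2)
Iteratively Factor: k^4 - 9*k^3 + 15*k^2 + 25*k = (k - 5)*(k^3 - 4*k^2 - 5*k) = k*(k - 5)*(k^2 - 4*k - 5) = k*(k - 5)^2*(k + 1)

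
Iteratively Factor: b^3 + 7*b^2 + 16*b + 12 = (b + 2)*(b^2 + 5*b + 6) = (b + 2)*(b + 3)*(b + 2)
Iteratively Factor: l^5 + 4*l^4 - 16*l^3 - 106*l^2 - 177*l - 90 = (l + 3)*(l^4 + l^3 - 19*l^2 - 49*l - 30) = (l + 1)*(l + 3)*(l^3 - 19*l - 30) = (l - 5)*(l + 1)*(l + 3)*(l^2 + 5*l + 6) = (l - 5)*(l + 1)*(l + 3)^2*(l + 2)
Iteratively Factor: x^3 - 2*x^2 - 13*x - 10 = (x + 1)*(x^2 - 3*x - 10) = (x + 1)*(x + 2)*(x - 5)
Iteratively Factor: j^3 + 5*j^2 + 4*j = (j)*(j^2 + 5*j + 4) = j*(j + 1)*(j + 4)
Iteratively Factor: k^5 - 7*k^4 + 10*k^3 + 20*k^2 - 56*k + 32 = (k - 2)*(k^4 - 5*k^3 + 20*k - 16) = (k - 2)^2*(k^3 - 3*k^2 - 6*k + 8) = (k - 4)*(k - 2)^2*(k^2 + k - 2) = (k - 4)*(k - 2)^2*(k + 2)*(k - 1)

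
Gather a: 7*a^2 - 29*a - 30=7*a^2 - 29*a - 30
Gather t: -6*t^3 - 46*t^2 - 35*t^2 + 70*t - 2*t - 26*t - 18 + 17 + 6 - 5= -6*t^3 - 81*t^2 + 42*t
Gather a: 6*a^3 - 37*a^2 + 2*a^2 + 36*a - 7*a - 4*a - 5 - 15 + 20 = 6*a^3 - 35*a^2 + 25*a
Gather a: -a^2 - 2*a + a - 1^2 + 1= -a^2 - a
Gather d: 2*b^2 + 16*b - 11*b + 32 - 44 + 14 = 2*b^2 + 5*b + 2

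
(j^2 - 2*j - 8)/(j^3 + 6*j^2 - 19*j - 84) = (j + 2)/(j^2 + 10*j + 21)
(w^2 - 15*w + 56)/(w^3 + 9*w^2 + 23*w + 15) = (w^2 - 15*w + 56)/(w^3 + 9*w^2 + 23*w + 15)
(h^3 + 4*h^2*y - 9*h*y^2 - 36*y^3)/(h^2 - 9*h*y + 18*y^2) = (-h^2 - 7*h*y - 12*y^2)/(-h + 6*y)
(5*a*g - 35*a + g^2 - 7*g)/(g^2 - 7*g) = (5*a + g)/g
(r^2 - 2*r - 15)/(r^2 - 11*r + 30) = (r + 3)/(r - 6)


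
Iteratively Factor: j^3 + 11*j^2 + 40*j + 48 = (j + 4)*(j^2 + 7*j + 12) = (j + 4)^2*(j + 3)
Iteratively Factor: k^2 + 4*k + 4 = (k + 2)*(k + 2)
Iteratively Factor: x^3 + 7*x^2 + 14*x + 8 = (x + 4)*(x^2 + 3*x + 2) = (x + 1)*(x + 4)*(x + 2)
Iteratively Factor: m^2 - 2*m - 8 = (m + 2)*(m - 4)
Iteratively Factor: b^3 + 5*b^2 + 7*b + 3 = (b + 1)*(b^2 + 4*b + 3) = (b + 1)*(b + 3)*(b + 1)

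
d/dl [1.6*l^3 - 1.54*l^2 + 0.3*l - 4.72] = 4.8*l^2 - 3.08*l + 0.3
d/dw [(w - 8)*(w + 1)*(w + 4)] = 3*w^2 - 6*w - 36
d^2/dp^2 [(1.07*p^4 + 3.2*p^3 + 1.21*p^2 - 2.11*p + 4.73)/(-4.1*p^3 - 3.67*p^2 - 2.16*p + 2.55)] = (-5.6843418860808e-14*p^8 + 45.748994*p^6 + 264.836076*p^5 - 1070.689602*p^4 - 1272.671678*p^3 - 414.541272*p^2 - 528.056226*p - 125.160276)/(68.921*p^9 + 185.0781*p^8 + 274.59627*p^7 + 115.843483*p^6 - 85.553748*p^5 - 187.165629*p^4 - 31.227714*p^3 + 35.900685*p^2 + 42.1362*p - 16.581375)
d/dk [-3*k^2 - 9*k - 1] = -6*k - 9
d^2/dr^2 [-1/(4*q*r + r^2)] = 2*(r*(4*q + r) - 4*(2*q + r)^2)/(r^3*(4*q + r)^3)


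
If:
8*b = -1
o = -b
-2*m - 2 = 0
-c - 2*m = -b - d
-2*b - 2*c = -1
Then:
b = -1/8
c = 5/8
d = -5/4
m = -1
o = 1/8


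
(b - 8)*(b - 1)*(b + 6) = b^3 - 3*b^2 - 46*b + 48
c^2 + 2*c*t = c*(c + 2*t)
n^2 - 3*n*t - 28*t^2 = (n - 7*t)*(n + 4*t)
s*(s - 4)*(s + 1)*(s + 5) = s^4 + 2*s^3 - 19*s^2 - 20*s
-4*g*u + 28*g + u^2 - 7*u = (-4*g + u)*(u - 7)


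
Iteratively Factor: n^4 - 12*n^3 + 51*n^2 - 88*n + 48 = (n - 4)*(n^3 - 8*n^2 + 19*n - 12) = (n - 4)*(n - 3)*(n^2 - 5*n + 4) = (n - 4)^2*(n - 3)*(n - 1)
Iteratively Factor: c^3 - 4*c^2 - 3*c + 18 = (c + 2)*(c^2 - 6*c + 9) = (c - 3)*(c + 2)*(c - 3)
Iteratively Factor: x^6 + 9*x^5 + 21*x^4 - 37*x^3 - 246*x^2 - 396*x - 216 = (x + 3)*(x^5 + 6*x^4 + 3*x^3 - 46*x^2 - 108*x - 72) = (x + 2)*(x + 3)*(x^4 + 4*x^3 - 5*x^2 - 36*x - 36) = (x + 2)^2*(x + 3)*(x^3 + 2*x^2 - 9*x - 18) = (x + 2)^3*(x + 3)*(x^2 - 9) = (x - 3)*(x + 2)^3*(x + 3)*(x + 3)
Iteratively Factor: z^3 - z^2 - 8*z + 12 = (z - 2)*(z^2 + z - 6) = (z - 2)^2*(z + 3)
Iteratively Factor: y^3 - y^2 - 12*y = (y + 3)*(y^2 - 4*y) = y*(y + 3)*(y - 4)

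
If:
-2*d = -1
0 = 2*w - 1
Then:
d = 1/2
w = 1/2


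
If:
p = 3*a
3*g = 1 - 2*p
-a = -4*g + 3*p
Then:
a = 2/27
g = 5/27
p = 2/9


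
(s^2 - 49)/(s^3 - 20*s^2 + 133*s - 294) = (s + 7)/(s^2 - 13*s + 42)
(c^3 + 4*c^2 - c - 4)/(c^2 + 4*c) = c - 1/c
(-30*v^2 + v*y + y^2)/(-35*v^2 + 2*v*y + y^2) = (6*v + y)/(7*v + y)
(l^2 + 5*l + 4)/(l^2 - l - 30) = (l^2 + 5*l + 4)/(l^2 - l - 30)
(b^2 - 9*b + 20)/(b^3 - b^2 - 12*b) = (b - 5)/(b*(b + 3))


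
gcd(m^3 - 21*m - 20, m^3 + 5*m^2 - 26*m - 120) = m^2 - m - 20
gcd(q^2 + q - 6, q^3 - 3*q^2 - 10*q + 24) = q^2 + q - 6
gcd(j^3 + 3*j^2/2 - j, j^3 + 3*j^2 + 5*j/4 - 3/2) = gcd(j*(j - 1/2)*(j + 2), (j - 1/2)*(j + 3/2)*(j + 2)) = j^2 + 3*j/2 - 1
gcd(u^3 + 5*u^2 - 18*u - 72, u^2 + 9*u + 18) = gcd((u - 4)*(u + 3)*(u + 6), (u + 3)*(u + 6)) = u^2 + 9*u + 18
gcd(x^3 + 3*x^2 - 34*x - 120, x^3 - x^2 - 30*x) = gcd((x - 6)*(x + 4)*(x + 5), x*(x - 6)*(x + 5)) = x^2 - x - 30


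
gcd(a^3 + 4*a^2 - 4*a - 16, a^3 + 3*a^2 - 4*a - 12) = a^2 - 4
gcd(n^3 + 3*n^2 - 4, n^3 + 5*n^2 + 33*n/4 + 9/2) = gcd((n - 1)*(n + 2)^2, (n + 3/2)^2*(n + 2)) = n + 2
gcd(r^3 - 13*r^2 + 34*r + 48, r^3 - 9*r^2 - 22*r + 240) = r^2 - 14*r + 48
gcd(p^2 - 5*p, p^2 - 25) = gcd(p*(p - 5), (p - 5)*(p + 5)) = p - 5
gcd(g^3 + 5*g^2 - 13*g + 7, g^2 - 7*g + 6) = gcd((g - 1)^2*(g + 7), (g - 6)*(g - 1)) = g - 1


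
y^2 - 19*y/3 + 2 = (y - 6)*(y - 1/3)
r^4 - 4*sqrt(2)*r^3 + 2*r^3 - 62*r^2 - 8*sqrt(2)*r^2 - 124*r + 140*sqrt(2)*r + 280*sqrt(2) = (r + 2)*(r - 7*sqrt(2))*(r - 2*sqrt(2))*(r + 5*sqrt(2))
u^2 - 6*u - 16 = (u - 8)*(u + 2)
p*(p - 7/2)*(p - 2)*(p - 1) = p^4 - 13*p^3/2 + 25*p^2/2 - 7*p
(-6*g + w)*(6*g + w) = -36*g^2 + w^2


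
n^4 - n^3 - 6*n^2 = n^2*(n - 3)*(n + 2)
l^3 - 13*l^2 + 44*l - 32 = (l - 8)*(l - 4)*(l - 1)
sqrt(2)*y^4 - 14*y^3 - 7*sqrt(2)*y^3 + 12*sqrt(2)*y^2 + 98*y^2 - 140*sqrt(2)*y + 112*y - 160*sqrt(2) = (y - 8)*(y - 5*sqrt(2))*(y - 2*sqrt(2))*(sqrt(2)*y + sqrt(2))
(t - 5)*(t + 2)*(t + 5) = t^3 + 2*t^2 - 25*t - 50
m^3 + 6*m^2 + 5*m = m*(m + 1)*(m + 5)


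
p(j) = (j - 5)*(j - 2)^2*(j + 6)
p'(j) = (j - 5)*(j - 2)^2 + (j - 5)*(j + 6)*(2*j - 4) + (j - 2)^2*(j + 6)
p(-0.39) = -172.72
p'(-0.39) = 145.79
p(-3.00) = -600.00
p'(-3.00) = 115.00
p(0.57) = -59.52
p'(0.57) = 87.62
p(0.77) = -43.33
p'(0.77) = 74.29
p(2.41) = -3.66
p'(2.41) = -16.88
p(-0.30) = -159.81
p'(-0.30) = 141.08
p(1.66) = -2.96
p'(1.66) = 17.90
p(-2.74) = -566.91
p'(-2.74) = 138.55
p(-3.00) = -600.00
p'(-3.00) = 115.00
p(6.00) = 192.00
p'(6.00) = 304.00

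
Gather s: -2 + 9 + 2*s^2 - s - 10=2*s^2 - s - 3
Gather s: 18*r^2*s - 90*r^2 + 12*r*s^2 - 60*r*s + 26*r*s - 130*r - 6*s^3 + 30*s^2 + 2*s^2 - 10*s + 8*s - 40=-90*r^2 - 130*r - 6*s^3 + s^2*(12*r + 32) + s*(18*r^2 - 34*r - 2) - 40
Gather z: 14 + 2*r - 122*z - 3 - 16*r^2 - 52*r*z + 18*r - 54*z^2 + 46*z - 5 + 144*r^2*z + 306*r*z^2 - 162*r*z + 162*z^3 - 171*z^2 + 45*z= -16*r^2 + 20*r + 162*z^3 + z^2*(306*r - 225) + z*(144*r^2 - 214*r - 31) + 6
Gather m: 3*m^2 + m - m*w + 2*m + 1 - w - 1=3*m^2 + m*(3 - w) - w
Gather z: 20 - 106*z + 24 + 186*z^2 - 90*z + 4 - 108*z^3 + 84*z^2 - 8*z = -108*z^3 + 270*z^2 - 204*z + 48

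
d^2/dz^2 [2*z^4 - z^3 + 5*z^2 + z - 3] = 24*z^2 - 6*z + 10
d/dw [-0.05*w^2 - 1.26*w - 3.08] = -0.1*w - 1.26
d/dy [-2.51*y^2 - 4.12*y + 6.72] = -5.02*y - 4.12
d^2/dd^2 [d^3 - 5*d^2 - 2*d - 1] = 6*d - 10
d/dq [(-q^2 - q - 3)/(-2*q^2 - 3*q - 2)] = (q^2 - 8*q - 7)/(4*q^4 + 12*q^3 + 17*q^2 + 12*q + 4)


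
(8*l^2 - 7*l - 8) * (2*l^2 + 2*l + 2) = 16*l^4 + 2*l^3 - 14*l^2 - 30*l - 16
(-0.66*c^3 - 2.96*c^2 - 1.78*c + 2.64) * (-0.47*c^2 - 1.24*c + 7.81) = 0.3102*c^5 + 2.2096*c^4 - 0.647600000000001*c^3 - 22.1512*c^2 - 17.1754*c + 20.6184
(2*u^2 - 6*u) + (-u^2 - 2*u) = u^2 - 8*u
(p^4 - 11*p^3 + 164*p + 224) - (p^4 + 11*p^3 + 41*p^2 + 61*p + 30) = -22*p^3 - 41*p^2 + 103*p + 194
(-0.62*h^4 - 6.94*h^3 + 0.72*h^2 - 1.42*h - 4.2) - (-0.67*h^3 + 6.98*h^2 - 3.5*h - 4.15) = -0.62*h^4 - 6.27*h^3 - 6.26*h^2 + 2.08*h - 0.0499999999999998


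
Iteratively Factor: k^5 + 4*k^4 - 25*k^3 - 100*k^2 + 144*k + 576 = (k - 4)*(k^4 + 8*k^3 + 7*k^2 - 72*k - 144) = (k - 4)*(k + 4)*(k^3 + 4*k^2 - 9*k - 36) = (k - 4)*(k - 3)*(k + 4)*(k^2 + 7*k + 12) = (k - 4)*(k - 3)*(k + 3)*(k + 4)*(k + 4)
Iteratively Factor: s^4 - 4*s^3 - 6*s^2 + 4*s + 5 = (s - 5)*(s^3 + s^2 - s - 1) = (s - 5)*(s - 1)*(s^2 + 2*s + 1) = (s - 5)*(s - 1)*(s + 1)*(s + 1)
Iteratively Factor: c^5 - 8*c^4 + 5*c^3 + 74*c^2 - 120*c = (c - 5)*(c^4 - 3*c^3 - 10*c^2 + 24*c) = (c - 5)*(c - 2)*(c^3 - c^2 - 12*c) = (c - 5)*(c - 4)*(c - 2)*(c^2 + 3*c) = (c - 5)*(c - 4)*(c - 2)*(c + 3)*(c)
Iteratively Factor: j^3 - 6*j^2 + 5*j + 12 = (j - 3)*(j^2 - 3*j - 4) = (j - 3)*(j + 1)*(j - 4)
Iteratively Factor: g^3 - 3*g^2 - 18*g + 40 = (g + 4)*(g^2 - 7*g + 10) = (g - 5)*(g + 4)*(g - 2)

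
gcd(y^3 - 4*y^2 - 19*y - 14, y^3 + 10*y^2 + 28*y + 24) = y + 2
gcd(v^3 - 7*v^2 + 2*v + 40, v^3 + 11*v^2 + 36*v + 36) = v + 2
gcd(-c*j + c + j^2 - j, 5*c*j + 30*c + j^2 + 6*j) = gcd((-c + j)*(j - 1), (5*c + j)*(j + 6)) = 1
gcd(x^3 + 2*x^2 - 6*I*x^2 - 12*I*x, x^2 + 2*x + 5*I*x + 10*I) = x + 2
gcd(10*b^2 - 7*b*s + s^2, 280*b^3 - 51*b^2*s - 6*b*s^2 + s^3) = -5*b + s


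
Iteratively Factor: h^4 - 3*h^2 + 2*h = (h)*(h^3 - 3*h + 2) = h*(h - 1)*(h^2 + h - 2) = h*(h - 1)*(h + 2)*(h - 1)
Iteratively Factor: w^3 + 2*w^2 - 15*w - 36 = (w + 3)*(w^2 - w - 12) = (w - 4)*(w + 3)*(w + 3)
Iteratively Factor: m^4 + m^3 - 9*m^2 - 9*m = (m + 3)*(m^3 - 2*m^2 - 3*m) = (m - 3)*(m + 3)*(m^2 + m) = (m - 3)*(m + 1)*(m + 3)*(m)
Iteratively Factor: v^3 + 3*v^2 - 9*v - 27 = (v + 3)*(v^2 - 9) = (v + 3)^2*(v - 3)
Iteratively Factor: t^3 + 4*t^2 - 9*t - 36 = (t + 4)*(t^2 - 9) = (t - 3)*(t + 4)*(t + 3)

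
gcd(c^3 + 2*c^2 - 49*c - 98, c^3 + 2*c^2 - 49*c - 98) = c^3 + 2*c^2 - 49*c - 98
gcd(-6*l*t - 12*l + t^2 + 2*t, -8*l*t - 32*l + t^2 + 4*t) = 1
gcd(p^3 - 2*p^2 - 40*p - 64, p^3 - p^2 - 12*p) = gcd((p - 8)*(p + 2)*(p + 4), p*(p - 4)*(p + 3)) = 1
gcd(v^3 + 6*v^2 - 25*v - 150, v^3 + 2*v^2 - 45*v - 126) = v + 6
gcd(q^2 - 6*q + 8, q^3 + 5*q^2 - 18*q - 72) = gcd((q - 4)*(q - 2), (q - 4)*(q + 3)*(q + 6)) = q - 4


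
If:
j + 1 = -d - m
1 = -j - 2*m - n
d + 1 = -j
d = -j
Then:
No Solution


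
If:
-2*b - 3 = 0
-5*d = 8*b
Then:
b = -3/2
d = 12/5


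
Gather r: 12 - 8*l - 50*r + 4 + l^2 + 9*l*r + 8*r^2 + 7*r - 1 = l^2 - 8*l + 8*r^2 + r*(9*l - 43) + 15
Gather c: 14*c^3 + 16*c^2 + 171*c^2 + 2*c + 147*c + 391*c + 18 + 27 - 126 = 14*c^3 + 187*c^2 + 540*c - 81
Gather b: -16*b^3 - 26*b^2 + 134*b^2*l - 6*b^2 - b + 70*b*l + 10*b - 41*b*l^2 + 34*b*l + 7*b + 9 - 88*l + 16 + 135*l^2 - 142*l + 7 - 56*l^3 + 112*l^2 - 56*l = -16*b^3 + b^2*(134*l - 32) + b*(-41*l^2 + 104*l + 16) - 56*l^3 + 247*l^2 - 286*l + 32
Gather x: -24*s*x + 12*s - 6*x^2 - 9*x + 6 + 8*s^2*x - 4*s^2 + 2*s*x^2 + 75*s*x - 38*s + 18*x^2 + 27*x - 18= -4*s^2 - 26*s + x^2*(2*s + 12) + x*(8*s^2 + 51*s + 18) - 12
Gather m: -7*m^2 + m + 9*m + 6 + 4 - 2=-7*m^2 + 10*m + 8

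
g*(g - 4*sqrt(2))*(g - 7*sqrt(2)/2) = g^3 - 15*sqrt(2)*g^2/2 + 28*g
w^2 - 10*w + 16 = (w - 8)*(w - 2)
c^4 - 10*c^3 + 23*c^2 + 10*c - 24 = (c - 6)*(c - 4)*(c - 1)*(c + 1)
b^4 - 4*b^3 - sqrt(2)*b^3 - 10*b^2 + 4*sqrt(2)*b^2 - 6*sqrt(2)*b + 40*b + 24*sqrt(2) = (b - 4)*(b - 3*sqrt(2))*(b + sqrt(2))^2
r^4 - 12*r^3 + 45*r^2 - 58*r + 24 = (r - 6)*(r - 4)*(r - 1)^2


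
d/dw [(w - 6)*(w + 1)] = 2*w - 5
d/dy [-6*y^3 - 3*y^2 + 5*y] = -18*y^2 - 6*y + 5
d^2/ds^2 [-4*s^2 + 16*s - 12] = -8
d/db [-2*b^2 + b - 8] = 1 - 4*b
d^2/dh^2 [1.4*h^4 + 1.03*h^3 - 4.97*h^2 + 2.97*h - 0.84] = 16.8*h^2 + 6.18*h - 9.94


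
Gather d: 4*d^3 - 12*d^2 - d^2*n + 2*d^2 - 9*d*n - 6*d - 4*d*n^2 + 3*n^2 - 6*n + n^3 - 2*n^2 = 4*d^3 + d^2*(-n - 10) + d*(-4*n^2 - 9*n - 6) + n^3 + n^2 - 6*n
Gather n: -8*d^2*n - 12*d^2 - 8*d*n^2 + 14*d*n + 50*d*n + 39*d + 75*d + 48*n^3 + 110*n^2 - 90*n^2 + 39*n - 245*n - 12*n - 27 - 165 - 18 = -12*d^2 + 114*d + 48*n^3 + n^2*(20 - 8*d) + n*(-8*d^2 + 64*d - 218) - 210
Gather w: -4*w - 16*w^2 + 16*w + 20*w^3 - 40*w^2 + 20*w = 20*w^3 - 56*w^2 + 32*w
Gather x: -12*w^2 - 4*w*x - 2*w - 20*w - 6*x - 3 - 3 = -12*w^2 - 22*w + x*(-4*w - 6) - 6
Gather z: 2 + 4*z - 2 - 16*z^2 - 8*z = -16*z^2 - 4*z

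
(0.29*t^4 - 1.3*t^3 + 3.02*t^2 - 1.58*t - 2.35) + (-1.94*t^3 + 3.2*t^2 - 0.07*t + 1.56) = 0.29*t^4 - 3.24*t^3 + 6.22*t^2 - 1.65*t - 0.79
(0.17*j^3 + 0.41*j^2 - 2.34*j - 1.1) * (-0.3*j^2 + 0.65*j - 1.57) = -0.051*j^5 - 0.0125*j^4 + 0.7016*j^3 - 1.8347*j^2 + 2.9588*j + 1.727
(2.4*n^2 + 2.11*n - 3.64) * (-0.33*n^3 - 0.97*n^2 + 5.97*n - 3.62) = -0.792*n^5 - 3.0243*n^4 + 13.4825*n^3 + 7.4395*n^2 - 29.369*n + 13.1768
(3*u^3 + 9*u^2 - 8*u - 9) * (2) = 6*u^3 + 18*u^2 - 16*u - 18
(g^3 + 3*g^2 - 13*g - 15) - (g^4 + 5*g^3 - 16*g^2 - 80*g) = -g^4 - 4*g^3 + 19*g^2 + 67*g - 15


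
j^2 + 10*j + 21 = (j + 3)*(j + 7)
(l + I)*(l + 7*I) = l^2 + 8*I*l - 7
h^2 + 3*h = h*(h + 3)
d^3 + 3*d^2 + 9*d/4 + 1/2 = (d + 1/2)^2*(d + 2)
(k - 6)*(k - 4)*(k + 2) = k^3 - 8*k^2 + 4*k + 48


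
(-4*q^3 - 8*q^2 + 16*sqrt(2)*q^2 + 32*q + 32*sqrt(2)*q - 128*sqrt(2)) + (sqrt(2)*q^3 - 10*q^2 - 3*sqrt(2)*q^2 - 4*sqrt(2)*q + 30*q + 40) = -4*q^3 + sqrt(2)*q^3 - 18*q^2 + 13*sqrt(2)*q^2 + 28*sqrt(2)*q + 62*q - 128*sqrt(2) + 40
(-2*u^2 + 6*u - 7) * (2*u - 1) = -4*u^3 + 14*u^2 - 20*u + 7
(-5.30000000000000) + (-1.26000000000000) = -6.56000000000000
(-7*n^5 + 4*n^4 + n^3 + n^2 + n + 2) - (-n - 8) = -7*n^5 + 4*n^4 + n^3 + n^2 + 2*n + 10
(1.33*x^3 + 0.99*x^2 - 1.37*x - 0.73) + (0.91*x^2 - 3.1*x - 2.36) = 1.33*x^3 + 1.9*x^2 - 4.47*x - 3.09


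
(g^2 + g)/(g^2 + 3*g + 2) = g/(g + 2)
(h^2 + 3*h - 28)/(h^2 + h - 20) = (h + 7)/(h + 5)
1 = 1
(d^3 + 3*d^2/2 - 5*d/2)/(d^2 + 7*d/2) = (2*d^2 + 3*d - 5)/(2*d + 7)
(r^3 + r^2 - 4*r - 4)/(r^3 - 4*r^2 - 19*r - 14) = (r - 2)/(r - 7)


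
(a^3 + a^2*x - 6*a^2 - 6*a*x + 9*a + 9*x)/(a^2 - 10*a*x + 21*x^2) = (a^3 + a^2*x - 6*a^2 - 6*a*x + 9*a + 9*x)/(a^2 - 10*a*x + 21*x^2)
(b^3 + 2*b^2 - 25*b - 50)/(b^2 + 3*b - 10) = (b^2 - 3*b - 10)/(b - 2)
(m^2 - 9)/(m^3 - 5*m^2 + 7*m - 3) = (m + 3)/(m^2 - 2*m + 1)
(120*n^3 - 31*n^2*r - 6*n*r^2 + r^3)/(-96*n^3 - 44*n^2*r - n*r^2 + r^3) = (-15*n^2 + 2*n*r + r^2)/(12*n^2 + 7*n*r + r^2)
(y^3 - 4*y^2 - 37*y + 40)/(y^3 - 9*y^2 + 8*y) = (y + 5)/y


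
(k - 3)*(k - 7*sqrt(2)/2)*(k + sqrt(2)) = k^3 - 5*sqrt(2)*k^2/2 - 3*k^2 - 7*k + 15*sqrt(2)*k/2 + 21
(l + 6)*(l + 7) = l^2 + 13*l + 42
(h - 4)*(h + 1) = h^2 - 3*h - 4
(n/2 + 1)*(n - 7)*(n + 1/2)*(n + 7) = n^4/2 + 5*n^3/4 - 24*n^2 - 245*n/4 - 49/2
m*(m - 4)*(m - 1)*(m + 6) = m^4 + m^3 - 26*m^2 + 24*m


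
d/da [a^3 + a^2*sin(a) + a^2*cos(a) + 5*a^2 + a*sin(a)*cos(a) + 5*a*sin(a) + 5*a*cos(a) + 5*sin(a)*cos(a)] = sqrt(2)*a^2*cos(a + pi/4) + 3*a^2 - 3*a*sin(a) + 7*a*cos(a) + a*cos(2*a) + 10*a + sin(2*a)/2 + 5*sqrt(2)*sin(a + pi/4) + 5*cos(2*a)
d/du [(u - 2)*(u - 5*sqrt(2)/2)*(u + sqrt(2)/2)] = 3*u^2 - 4*sqrt(2)*u - 4*u - 5/2 + 4*sqrt(2)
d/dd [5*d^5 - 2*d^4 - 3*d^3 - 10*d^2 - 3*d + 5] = 25*d^4 - 8*d^3 - 9*d^2 - 20*d - 3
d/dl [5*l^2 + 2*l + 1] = 10*l + 2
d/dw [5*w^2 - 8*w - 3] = 10*w - 8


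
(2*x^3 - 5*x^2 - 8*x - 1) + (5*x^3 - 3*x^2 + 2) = 7*x^3 - 8*x^2 - 8*x + 1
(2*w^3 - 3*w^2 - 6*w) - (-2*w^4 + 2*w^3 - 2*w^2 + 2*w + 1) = 2*w^4 - w^2 - 8*w - 1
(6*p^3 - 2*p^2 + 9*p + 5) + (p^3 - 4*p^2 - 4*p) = 7*p^3 - 6*p^2 + 5*p + 5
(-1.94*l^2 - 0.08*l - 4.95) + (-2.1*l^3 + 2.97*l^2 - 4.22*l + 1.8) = -2.1*l^3 + 1.03*l^2 - 4.3*l - 3.15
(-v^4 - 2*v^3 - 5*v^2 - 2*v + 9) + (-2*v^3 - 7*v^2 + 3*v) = -v^4 - 4*v^3 - 12*v^2 + v + 9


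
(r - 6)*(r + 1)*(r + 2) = r^3 - 3*r^2 - 16*r - 12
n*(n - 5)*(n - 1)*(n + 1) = n^4 - 5*n^3 - n^2 + 5*n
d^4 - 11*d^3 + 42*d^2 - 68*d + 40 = (d - 5)*(d - 2)^3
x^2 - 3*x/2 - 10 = (x - 4)*(x + 5/2)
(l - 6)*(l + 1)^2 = l^3 - 4*l^2 - 11*l - 6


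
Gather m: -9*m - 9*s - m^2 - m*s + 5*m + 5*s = -m^2 + m*(-s - 4) - 4*s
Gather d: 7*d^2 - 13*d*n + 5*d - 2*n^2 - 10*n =7*d^2 + d*(5 - 13*n) - 2*n^2 - 10*n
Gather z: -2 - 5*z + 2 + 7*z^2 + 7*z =7*z^2 + 2*z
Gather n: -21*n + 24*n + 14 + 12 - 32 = 3*n - 6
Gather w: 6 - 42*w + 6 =12 - 42*w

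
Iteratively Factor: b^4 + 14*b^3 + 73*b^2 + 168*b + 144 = (b + 4)*(b^3 + 10*b^2 + 33*b + 36) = (b + 4)^2*(b^2 + 6*b + 9) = (b + 3)*(b + 4)^2*(b + 3)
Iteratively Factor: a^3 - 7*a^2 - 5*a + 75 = (a - 5)*(a^2 - 2*a - 15) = (a - 5)^2*(a + 3)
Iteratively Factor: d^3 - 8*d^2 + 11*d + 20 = (d - 5)*(d^2 - 3*d - 4) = (d - 5)*(d - 4)*(d + 1)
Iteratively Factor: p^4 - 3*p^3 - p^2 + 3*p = (p)*(p^3 - 3*p^2 - p + 3) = p*(p + 1)*(p^2 - 4*p + 3) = p*(p - 3)*(p + 1)*(p - 1)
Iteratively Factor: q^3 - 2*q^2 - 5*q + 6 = (q - 3)*(q^2 + q - 2) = (q - 3)*(q + 2)*(q - 1)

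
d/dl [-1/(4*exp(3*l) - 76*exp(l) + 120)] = (3*exp(2*l) - 19)*exp(l)/(4*(exp(3*l) - 19*exp(l) + 30)^2)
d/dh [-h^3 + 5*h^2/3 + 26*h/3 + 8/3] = -3*h^2 + 10*h/3 + 26/3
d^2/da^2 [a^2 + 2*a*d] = 2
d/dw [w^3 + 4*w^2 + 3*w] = 3*w^2 + 8*w + 3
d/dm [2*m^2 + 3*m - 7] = 4*m + 3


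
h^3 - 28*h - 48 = (h - 6)*(h + 2)*(h + 4)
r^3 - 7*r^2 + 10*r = r*(r - 5)*(r - 2)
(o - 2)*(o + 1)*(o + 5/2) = o^3 + 3*o^2/2 - 9*o/2 - 5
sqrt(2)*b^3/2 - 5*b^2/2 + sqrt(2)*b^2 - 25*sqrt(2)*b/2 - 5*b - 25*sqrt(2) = (b - 5*sqrt(2))*(b + 5*sqrt(2)/2)*(sqrt(2)*b/2 + sqrt(2))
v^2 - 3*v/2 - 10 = (v - 4)*(v + 5/2)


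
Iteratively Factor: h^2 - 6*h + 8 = (h - 4)*(h - 2)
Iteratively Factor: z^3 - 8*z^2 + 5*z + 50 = (z - 5)*(z^2 - 3*z - 10) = (z - 5)^2*(z + 2)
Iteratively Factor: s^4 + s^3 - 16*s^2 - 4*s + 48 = (s + 2)*(s^3 - s^2 - 14*s + 24) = (s - 3)*(s + 2)*(s^2 + 2*s - 8) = (s - 3)*(s - 2)*(s + 2)*(s + 4)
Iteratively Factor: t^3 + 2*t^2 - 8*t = (t - 2)*(t^2 + 4*t) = t*(t - 2)*(t + 4)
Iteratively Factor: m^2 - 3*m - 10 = (m + 2)*(m - 5)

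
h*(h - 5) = h^2 - 5*h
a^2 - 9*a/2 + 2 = (a - 4)*(a - 1/2)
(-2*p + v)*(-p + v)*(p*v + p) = 2*p^3*v + 2*p^3 - 3*p^2*v^2 - 3*p^2*v + p*v^3 + p*v^2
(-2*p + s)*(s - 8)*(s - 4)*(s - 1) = -2*p*s^3 + 26*p*s^2 - 88*p*s + 64*p + s^4 - 13*s^3 + 44*s^2 - 32*s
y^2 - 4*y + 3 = (y - 3)*(y - 1)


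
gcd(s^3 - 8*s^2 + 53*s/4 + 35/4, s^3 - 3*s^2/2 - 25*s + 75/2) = s - 5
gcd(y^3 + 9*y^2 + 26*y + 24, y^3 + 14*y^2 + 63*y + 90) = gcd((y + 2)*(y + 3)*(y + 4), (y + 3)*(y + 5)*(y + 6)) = y + 3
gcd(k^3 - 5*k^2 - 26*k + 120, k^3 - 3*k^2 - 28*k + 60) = k^2 - k - 30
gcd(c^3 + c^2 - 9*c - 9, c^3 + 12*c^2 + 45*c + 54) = c + 3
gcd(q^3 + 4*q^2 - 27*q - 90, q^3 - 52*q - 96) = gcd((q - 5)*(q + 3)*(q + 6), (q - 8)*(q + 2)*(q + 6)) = q + 6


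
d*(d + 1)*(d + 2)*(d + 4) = d^4 + 7*d^3 + 14*d^2 + 8*d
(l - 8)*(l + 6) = l^2 - 2*l - 48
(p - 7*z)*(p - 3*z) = p^2 - 10*p*z + 21*z^2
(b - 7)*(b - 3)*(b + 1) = b^3 - 9*b^2 + 11*b + 21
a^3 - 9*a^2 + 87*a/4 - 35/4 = (a - 5)*(a - 7/2)*(a - 1/2)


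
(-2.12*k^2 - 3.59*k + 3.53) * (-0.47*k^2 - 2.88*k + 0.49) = 0.9964*k^4 + 7.7929*k^3 + 7.6413*k^2 - 11.9255*k + 1.7297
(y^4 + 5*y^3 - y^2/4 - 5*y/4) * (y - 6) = y^5 - y^4 - 121*y^3/4 + y^2/4 + 15*y/2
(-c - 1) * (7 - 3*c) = 3*c^2 - 4*c - 7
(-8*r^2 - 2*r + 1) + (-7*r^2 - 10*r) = -15*r^2 - 12*r + 1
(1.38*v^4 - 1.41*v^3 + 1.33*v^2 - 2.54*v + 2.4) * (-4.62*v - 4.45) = -6.3756*v^5 + 0.3732*v^4 + 0.129899999999999*v^3 + 5.8163*v^2 + 0.215000000000002*v - 10.68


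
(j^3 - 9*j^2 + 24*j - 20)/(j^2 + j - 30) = (j^2 - 4*j + 4)/(j + 6)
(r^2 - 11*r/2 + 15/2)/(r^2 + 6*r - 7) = (2*r^2 - 11*r + 15)/(2*(r^2 + 6*r - 7))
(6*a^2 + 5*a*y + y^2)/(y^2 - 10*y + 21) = (6*a^2 + 5*a*y + y^2)/(y^2 - 10*y + 21)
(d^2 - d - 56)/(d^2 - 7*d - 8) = (d + 7)/(d + 1)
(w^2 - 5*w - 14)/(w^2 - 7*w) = (w + 2)/w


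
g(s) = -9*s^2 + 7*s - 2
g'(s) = 7 - 18*s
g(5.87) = -271.02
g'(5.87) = -98.66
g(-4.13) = -184.42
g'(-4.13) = 81.34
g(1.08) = -4.94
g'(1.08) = -12.44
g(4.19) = -130.67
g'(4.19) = -68.42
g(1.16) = -5.99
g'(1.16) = -13.88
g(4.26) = -135.51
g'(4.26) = -69.68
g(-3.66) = -148.18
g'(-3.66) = 72.88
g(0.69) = -1.45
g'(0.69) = -5.42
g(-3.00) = -104.00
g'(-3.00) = 61.00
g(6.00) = -284.00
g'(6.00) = -101.00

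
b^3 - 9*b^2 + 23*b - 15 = (b - 5)*(b - 3)*(b - 1)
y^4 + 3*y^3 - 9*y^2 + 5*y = y*(y - 1)^2*(y + 5)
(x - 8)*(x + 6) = x^2 - 2*x - 48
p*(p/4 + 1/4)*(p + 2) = p^3/4 + 3*p^2/4 + p/2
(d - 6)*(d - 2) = d^2 - 8*d + 12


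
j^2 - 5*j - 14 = (j - 7)*(j + 2)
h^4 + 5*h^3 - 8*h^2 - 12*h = h*(h - 2)*(h + 1)*(h + 6)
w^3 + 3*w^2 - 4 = (w - 1)*(w + 2)^2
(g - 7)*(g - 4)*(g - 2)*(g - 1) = g^4 - 14*g^3 + 63*g^2 - 106*g + 56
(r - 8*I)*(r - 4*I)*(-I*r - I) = -I*r^3 - 12*r^2 - I*r^2 - 12*r + 32*I*r + 32*I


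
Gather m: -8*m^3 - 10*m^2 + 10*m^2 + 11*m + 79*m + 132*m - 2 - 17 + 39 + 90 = -8*m^3 + 222*m + 110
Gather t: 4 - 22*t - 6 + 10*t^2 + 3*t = 10*t^2 - 19*t - 2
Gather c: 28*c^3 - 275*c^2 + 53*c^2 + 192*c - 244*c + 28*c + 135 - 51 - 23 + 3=28*c^3 - 222*c^2 - 24*c + 64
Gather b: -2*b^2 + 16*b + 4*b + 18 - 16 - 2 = -2*b^2 + 20*b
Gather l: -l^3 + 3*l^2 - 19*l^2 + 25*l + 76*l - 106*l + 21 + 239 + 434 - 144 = -l^3 - 16*l^2 - 5*l + 550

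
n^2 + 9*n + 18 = (n + 3)*(n + 6)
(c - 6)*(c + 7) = c^2 + c - 42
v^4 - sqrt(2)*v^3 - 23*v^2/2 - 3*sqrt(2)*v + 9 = (v - 3*sqrt(2))*(v - sqrt(2)/2)*(v + sqrt(2))*(v + 3*sqrt(2)/2)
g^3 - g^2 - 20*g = g*(g - 5)*(g + 4)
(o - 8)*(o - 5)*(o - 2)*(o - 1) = o^4 - 16*o^3 + 81*o^2 - 146*o + 80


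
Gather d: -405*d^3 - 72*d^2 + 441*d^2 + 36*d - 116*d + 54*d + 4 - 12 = -405*d^3 + 369*d^2 - 26*d - 8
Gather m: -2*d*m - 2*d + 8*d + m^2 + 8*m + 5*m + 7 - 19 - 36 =6*d + m^2 + m*(13 - 2*d) - 48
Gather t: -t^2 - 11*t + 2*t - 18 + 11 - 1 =-t^2 - 9*t - 8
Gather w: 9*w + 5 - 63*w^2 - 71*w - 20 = -63*w^2 - 62*w - 15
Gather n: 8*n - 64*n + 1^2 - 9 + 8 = -56*n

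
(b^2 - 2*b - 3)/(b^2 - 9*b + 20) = (b^2 - 2*b - 3)/(b^2 - 9*b + 20)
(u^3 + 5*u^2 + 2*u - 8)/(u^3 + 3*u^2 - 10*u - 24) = (u - 1)/(u - 3)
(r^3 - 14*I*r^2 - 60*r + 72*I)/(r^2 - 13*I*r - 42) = (r^2 - 8*I*r - 12)/(r - 7*I)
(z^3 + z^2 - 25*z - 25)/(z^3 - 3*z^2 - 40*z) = (z^2 - 4*z - 5)/(z*(z - 8))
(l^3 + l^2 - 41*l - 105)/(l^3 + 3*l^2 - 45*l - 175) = (l + 3)/(l + 5)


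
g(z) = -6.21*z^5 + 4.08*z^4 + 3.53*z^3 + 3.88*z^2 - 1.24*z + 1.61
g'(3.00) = -1957.06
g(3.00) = -1050.43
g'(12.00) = -614035.00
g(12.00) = -1453998.55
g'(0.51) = 5.54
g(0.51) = 2.52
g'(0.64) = 7.13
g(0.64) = 3.35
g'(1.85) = -211.01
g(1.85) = -51.83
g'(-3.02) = -2960.39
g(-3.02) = 1842.90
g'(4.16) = -7909.77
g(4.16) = -6197.12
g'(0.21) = 0.95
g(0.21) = 1.56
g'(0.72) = 7.58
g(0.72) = 3.94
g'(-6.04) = -44582.53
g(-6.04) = 54723.12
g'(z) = -31.05*z^4 + 16.32*z^3 + 10.59*z^2 + 7.76*z - 1.24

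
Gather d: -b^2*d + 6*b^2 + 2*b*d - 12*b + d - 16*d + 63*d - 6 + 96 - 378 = 6*b^2 - 12*b + d*(-b^2 + 2*b + 48) - 288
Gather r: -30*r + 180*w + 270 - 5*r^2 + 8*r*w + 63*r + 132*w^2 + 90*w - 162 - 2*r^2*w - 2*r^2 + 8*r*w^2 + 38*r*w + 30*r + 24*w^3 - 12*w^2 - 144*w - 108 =r^2*(-2*w - 7) + r*(8*w^2 + 46*w + 63) + 24*w^3 + 120*w^2 + 126*w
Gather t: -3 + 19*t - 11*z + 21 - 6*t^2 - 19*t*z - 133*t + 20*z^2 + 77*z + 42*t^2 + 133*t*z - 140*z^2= 36*t^2 + t*(114*z - 114) - 120*z^2 + 66*z + 18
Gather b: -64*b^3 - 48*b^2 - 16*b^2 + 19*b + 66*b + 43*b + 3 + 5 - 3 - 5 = -64*b^3 - 64*b^2 + 128*b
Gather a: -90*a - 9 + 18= 9 - 90*a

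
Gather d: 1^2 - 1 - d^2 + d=-d^2 + d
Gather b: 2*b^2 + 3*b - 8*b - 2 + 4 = 2*b^2 - 5*b + 2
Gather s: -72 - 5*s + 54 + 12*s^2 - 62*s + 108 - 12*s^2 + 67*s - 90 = 0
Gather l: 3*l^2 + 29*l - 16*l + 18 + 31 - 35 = 3*l^2 + 13*l + 14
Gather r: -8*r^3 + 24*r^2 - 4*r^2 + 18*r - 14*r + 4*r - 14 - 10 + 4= -8*r^3 + 20*r^2 + 8*r - 20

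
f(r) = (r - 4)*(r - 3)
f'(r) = 2*r - 7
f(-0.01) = 12.07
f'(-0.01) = -7.02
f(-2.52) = 35.99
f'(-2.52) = -12.04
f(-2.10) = 31.11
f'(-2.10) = -11.20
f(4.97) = 1.91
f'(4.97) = 2.94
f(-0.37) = 14.73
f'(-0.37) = -7.74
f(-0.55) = 16.15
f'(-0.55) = -8.10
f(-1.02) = 20.18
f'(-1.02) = -9.04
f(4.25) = 0.31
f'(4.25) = 1.50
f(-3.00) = 42.00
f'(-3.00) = -13.00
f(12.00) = 72.00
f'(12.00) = 17.00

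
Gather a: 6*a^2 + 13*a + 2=6*a^2 + 13*a + 2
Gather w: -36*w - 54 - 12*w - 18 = -48*w - 72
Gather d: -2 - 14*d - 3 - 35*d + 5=-49*d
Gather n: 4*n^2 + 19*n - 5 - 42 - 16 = 4*n^2 + 19*n - 63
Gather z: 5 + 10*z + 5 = 10*z + 10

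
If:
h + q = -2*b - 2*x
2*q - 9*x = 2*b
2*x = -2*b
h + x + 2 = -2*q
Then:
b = 4/9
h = 14/9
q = -14/9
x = -4/9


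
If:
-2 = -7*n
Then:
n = 2/7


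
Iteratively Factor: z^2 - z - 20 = (z + 4)*(z - 5)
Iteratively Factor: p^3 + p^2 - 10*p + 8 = (p - 1)*(p^2 + 2*p - 8) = (p - 2)*(p - 1)*(p + 4)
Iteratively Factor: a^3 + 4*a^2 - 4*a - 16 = (a - 2)*(a^2 + 6*a + 8) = (a - 2)*(a + 2)*(a + 4)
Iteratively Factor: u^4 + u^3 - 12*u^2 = (u)*(u^3 + u^2 - 12*u) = u*(u - 3)*(u^2 + 4*u) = u^2*(u - 3)*(u + 4)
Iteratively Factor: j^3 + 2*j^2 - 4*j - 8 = (j + 2)*(j^2 - 4) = (j + 2)^2*(j - 2)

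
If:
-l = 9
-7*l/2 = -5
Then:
No Solution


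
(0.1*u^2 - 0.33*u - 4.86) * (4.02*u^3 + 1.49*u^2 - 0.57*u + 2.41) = 0.402*u^5 - 1.1776*u^4 - 20.0859*u^3 - 6.8123*u^2 + 1.9749*u - 11.7126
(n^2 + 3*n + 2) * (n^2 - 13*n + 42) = n^4 - 10*n^3 + 5*n^2 + 100*n + 84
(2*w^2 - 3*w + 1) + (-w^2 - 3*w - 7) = w^2 - 6*w - 6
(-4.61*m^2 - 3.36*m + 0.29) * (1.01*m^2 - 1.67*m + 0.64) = -4.6561*m^4 + 4.3051*m^3 + 2.9537*m^2 - 2.6347*m + 0.1856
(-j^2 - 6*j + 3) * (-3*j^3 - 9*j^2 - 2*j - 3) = 3*j^5 + 27*j^4 + 47*j^3 - 12*j^2 + 12*j - 9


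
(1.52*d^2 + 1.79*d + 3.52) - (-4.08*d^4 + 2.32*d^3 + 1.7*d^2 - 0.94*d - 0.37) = 4.08*d^4 - 2.32*d^3 - 0.18*d^2 + 2.73*d + 3.89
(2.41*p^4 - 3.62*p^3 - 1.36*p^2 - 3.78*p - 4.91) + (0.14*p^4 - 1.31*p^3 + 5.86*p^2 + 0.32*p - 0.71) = 2.55*p^4 - 4.93*p^3 + 4.5*p^2 - 3.46*p - 5.62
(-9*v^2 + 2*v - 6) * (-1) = 9*v^2 - 2*v + 6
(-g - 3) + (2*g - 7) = g - 10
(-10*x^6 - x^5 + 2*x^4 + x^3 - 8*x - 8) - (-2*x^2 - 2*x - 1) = -10*x^6 - x^5 + 2*x^4 + x^3 + 2*x^2 - 6*x - 7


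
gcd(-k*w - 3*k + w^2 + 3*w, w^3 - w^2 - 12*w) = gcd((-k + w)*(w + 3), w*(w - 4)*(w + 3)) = w + 3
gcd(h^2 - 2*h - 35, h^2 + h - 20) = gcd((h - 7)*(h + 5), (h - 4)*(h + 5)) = h + 5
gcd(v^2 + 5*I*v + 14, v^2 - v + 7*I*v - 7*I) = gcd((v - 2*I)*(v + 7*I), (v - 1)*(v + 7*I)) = v + 7*I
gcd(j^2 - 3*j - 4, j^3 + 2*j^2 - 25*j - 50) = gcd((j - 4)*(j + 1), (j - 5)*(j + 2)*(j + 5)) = 1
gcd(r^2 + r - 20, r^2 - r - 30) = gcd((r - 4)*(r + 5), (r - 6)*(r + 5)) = r + 5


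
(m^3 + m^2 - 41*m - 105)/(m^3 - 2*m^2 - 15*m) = (m^2 - 2*m - 35)/(m*(m - 5))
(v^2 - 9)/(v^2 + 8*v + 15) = (v - 3)/(v + 5)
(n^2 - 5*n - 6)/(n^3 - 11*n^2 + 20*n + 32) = (n - 6)/(n^2 - 12*n + 32)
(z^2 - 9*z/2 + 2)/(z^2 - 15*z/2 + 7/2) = (z - 4)/(z - 7)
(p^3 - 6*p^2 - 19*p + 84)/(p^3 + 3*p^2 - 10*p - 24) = (p - 7)/(p + 2)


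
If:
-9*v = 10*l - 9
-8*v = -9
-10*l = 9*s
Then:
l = -9/80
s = 1/8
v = 9/8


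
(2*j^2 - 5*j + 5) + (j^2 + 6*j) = 3*j^2 + j + 5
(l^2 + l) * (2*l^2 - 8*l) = 2*l^4 - 6*l^3 - 8*l^2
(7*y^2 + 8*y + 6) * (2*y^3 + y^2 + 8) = 14*y^5 + 23*y^4 + 20*y^3 + 62*y^2 + 64*y + 48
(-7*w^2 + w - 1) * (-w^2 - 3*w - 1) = 7*w^4 + 20*w^3 + 5*w^2 + 2*w + 1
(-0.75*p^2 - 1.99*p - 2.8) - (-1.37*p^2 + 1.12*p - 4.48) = 0.62*p^2 - 3.11*p + 1.68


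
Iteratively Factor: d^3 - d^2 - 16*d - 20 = (d + 2)*(d^2 - 3*d - 10) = (d - 5)*(d + 2)*(d + 2)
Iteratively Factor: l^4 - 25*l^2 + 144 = (l + 3)*(l^3 - 3*l^2 - 16*l + 48) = (l - 3)*(l + 3)*(l^2 - 16) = (l - 4)*(l - 3)*(l + 3)*(l + 4)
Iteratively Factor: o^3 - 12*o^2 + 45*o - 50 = (o - 5)*(o^2 - 7*o + 10) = (o - 5)*(o - 2)*(o - 5)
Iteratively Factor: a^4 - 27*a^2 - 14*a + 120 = (a - 2)*(a^3 + 2*a^2 - 23*a - 60) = (a - 2)*(a + 4)*(a^2 - 2*a - 15) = (a - 2)*(a + 3)*(a + 4)*(a - 5)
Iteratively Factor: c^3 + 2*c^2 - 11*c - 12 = (c + 4)*(c^2 - 2*c - 3) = (c + 1)*(c + 4)*(c - 3)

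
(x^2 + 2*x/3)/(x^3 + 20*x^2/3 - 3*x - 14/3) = x/(x^2 + 6*x - 7)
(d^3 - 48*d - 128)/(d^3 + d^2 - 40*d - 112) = (d - 8)/(d - 7)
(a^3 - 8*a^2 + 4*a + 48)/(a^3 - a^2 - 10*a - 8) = (a - 6)/(a + 1)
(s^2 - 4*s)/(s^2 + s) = (s - 4)/(s + 1)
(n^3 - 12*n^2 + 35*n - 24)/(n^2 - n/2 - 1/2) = 2*(n^2 - 11*n + 24)/(2*n + 1)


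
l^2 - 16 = (l - 4)*(l + 4)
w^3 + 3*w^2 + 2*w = w*(w + 1)*(w + 2)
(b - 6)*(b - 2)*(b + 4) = b^3 - 4*b^2 - 20*b + 48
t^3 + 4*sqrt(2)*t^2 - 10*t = t*(t - sqrt(2))*(t + 5*sqrt(2))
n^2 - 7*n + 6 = (n - 6)*(n - 1)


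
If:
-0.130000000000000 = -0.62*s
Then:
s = 0.21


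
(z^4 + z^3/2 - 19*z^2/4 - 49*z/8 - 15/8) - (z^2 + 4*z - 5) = z^4 + z^3/2 - 23*z^2/4 - 81*z/8 + 25/8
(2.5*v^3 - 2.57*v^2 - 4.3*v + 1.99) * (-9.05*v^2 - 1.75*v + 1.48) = -22.625*v^5 + 18.8835*v^4 + 47.1125*v^3 - 14.2881*v^2 - 9.8465*v + 2.9452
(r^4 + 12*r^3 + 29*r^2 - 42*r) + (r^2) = r^4 + 12*r^3 + 30*r^2 - 42*r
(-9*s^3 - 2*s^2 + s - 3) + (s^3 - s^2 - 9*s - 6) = -8*s^3 - 3*s^2 - 8*s - 9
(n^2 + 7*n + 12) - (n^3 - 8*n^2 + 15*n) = -n^3 + 9*n^2 - 8*n + 12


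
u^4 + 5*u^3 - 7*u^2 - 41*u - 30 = (u - 3)*(u + 1)*(u + 2)*(u + 5)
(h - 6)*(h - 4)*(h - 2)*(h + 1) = h^4 - 11*h^3 + 32*h^2 - 4*h - 48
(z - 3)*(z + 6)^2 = z^3 + 9*z^2 - 108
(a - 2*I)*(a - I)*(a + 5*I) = a^3 + 2*I*a^2 + 13*a - 10*I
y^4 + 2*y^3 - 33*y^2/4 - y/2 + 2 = (y - 2)*(y - 1/2)*(y + 1/2)*(y + 4)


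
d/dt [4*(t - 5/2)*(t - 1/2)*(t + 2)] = 12*t^2 - 8*t - 19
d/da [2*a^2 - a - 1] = 4*a - 1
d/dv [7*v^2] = 14*v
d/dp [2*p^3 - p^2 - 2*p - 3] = 6*p^2 - 2*p - 2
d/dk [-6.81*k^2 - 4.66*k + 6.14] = -13.62*k - 4.66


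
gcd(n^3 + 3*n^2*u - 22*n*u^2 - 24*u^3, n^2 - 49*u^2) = 1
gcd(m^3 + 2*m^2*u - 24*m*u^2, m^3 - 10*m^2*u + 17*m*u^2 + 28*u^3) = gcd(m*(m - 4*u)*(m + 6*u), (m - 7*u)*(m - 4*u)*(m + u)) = -m + 4*u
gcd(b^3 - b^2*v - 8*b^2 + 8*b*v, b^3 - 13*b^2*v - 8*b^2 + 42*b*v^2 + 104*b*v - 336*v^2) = b - 8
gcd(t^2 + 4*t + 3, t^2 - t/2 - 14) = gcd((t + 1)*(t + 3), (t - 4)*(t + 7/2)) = 1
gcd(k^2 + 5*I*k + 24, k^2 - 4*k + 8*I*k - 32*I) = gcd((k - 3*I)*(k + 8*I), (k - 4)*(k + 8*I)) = k + 8*I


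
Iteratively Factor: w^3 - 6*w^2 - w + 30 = (w - 5)*(w^2 - w - 6) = (w - 5)*(w + 2)*(w - 3)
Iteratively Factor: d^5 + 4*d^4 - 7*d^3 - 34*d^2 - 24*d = (d - 3)*(d^4 + 7*d^3 + 14*d^2 + 8*d) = (d - 3)*(d + 4)*(d^3 + 3*d^2 + 2*d) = (d - 3)*(d + 2)*(d + 4)*(d^2 + d) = (d - 3)*(d + 1)*(d + 2)*(d + 4)*(d)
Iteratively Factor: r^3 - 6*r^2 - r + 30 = (r - 5)*(r^2 - r - 6) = (r - 5)*(r - 3)*(r + 2)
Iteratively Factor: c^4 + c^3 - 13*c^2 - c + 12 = (c - 3)*(c^3 + 4*c^2 - c - 4) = (c - 3)*(c + 1)*(c^2 + 3*c - 4) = (c - 3)*(c - 1)*(c + 1)*(c + 4)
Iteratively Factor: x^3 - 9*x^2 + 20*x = (x - 5)*(x^2 - 4*x) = (x - 5)*(x - 4)*(x)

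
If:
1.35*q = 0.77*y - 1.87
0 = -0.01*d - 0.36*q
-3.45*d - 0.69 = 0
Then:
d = -0.20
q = 0.01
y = 2.44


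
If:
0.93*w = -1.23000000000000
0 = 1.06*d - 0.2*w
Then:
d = -0.25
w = -1.32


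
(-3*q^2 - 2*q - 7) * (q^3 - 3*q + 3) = -3*q^5 - 2*q^4 + 2*q^3 - 3*q^2 + 15*q - 21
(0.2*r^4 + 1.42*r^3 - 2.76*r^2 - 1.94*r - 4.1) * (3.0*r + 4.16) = 0.6*r^5 + 5.092*r^4 - 2.3728*r^3 - 17.3016*r^2 - 20.3704*r - 17.056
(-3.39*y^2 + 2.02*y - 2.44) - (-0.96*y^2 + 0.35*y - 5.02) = -2.43*y^2 + 1.67*y + 2.58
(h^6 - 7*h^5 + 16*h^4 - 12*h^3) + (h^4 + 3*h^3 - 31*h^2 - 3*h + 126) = h^6 - 7*h^5 + 17*h^4 - 9*h^3 - 31*h^2 - 3*h + 126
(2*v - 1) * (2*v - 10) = 4*v^2 - 22*v + 10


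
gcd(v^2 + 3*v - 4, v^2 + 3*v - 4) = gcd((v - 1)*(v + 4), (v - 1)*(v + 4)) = v^2 + 3*v - 4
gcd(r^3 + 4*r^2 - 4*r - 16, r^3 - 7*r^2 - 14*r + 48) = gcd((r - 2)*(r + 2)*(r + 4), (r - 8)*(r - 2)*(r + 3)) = r - 2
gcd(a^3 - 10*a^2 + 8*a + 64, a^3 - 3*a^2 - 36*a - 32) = a - 8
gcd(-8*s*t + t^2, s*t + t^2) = t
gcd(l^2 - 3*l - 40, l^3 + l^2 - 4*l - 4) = 1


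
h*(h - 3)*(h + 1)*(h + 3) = h^4 + h^3 - 9*h^2 - 9*h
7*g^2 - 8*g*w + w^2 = (-7*g + w)*(-g + w)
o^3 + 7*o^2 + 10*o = o*(o + 2)*(o + 5)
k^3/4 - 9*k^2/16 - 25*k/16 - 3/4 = (k/4 + 1/4)*(k - 4)*(k + 3/4)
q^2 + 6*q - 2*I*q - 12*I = (q + 6)*(q - 2*I)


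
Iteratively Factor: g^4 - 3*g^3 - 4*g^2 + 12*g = (g)*(g^3 - 3*g^2 - 4*g + 12) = g*(g - 2)*(g^2 - g - 6) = g*(g - 2)*(g + 2)*(g - 3)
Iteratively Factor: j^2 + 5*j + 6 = (j + 3)*(j + 2)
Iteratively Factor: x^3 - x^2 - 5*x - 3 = (x - 3)*(x^2 + 2*x + 1) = (x - 3)*(x + 1)*(x + 1)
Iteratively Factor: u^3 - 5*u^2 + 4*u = (u)*(u^2 - 5*u + 4) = u*(u - 4)*(u - 1)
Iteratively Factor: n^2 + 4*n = (n)*(n + 4)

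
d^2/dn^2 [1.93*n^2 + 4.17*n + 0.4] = 3.86000000000000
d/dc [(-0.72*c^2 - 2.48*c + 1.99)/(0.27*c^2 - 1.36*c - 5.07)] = (1.6488*c^2 + 6.2262*c + 15.28)/(0.0729*c^4 - 0.7344*c^3 - 0.8882*c^2 + 13.7904*c + 25.7049)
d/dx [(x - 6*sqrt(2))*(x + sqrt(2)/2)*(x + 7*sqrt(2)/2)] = 3*x^2 - 4*sqrt(2)*x - 89/2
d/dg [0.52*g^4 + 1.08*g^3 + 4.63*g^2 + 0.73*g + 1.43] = 2.08*g^3 + 3.24*g^2 + 9.26*g + 0.73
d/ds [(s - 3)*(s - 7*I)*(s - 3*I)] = 3*s^2 + s*(-6 - 20*I) - 21 + 30*I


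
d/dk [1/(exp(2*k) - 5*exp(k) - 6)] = (5 - 2*exp(k))*exp(k)/(-exp(2*k) + 5*exp(k) + 6)^2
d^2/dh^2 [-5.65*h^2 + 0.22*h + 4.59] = -11.3000000000000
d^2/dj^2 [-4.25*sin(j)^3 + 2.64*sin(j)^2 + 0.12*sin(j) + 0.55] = 38.25*sin(j)^3 - 10.56*sin(j)^2 - 25.62*sin(j) + 5.28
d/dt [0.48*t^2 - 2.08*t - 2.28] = 0.96*t - 2.08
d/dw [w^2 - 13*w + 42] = 2*w - 13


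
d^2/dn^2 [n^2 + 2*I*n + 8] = 2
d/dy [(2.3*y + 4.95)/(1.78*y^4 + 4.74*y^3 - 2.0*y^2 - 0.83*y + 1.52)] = (-12.282*y^4 - 57.048*y^3 - 65.789*y^2 + 19.8*y + 7.6045)/(3.1684*y^8 + 16.8744*y^7 + 15.3476*y^6 - 21.9148*y^5 + 1.5428*y^4 + 17.7296*y^3 - 5.3911*y^2 - 2.5232*y + 2.3104)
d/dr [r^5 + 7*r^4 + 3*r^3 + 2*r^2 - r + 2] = 5*r^4 + 28*r^3 + 9*r^2 + 4*r - 1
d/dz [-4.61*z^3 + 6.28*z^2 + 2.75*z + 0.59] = -13.83*z^2 + 12.56*z + 2.75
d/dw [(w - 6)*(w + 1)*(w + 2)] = 3*w^2 - 6*w - 16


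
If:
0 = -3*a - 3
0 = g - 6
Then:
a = -1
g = 6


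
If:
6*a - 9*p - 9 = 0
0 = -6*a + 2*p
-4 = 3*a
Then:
No Solution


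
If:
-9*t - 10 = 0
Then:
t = -10/9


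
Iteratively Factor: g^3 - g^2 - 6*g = (g - 3)*(g^2 + 2*g) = g*(g - 3)*(g + 2)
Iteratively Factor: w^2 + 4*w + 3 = (w + 1)*(w + 3)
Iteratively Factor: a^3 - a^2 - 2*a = (a)*(a^2 - a - 2) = a*(a - 2)*(a + 1)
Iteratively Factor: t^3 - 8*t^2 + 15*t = (t - 3)*(t^2 - 5*t) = t*(t - 3)*(t - 5)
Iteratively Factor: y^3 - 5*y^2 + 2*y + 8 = (y + 1)*(y^2 - 6*y + 8) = (y - 2)*(y + 1)*(y - 4)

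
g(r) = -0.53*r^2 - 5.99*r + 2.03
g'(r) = -1.06*r - 5.99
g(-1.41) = 9.42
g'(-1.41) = -4.50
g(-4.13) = 17.73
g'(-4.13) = -1.61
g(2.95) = -20.25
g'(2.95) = -9.12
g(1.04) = -4.77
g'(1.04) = -7.09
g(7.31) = -70.08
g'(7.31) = -13.74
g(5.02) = -41.40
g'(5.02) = -11.31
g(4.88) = -39.82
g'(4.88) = -11.16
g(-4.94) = 18.69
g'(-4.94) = -0.75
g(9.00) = -94.81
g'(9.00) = -15.53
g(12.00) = -146.17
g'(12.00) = -18.71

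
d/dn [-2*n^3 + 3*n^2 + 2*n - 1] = -6*n^2 + 6*n + 2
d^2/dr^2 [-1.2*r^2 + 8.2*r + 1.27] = -2.40000000000000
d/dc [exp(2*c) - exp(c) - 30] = (2*exp(c) - 1)*exp(c)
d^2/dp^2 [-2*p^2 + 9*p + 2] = -4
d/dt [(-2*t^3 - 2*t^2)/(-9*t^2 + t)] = 2*(9*t^2 - 2*t - 1)/(81*t^2 - 18*t + 1)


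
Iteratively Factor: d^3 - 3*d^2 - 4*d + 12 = (d - 3)*(d^2 - 4) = (d - 3)*(d + 2)*(d - 2)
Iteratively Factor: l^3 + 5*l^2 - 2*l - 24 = (l + 3)*(l^2 + 2*l - 8) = (l - 2)*(l + 3)*(l + 4)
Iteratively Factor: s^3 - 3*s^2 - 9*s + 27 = (s - 3)*(s^2 - 9) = (s - 3)^2*(s + 3)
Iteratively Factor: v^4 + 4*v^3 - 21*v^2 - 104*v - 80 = (v + 4)*(v^3 - 21*v - 20) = (v + 4)^2*(v^2 - 4*v - 5) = (v - 5)*(v + 4)^2*(v + 1)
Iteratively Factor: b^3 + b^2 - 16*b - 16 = (b + 4)*(b^2 - 3*b - 4) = (b - 4)*(b + 4)*(b + 1)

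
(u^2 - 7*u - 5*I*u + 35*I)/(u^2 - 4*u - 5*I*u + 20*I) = (u - 7)/(u - 4)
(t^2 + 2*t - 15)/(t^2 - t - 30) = (t - 3)/(t - 6)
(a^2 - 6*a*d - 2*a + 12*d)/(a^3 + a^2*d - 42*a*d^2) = (a - 2)/(a*(a + 7*d))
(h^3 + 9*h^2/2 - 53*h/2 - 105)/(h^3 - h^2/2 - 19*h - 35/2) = (h + 6)/(h + 1)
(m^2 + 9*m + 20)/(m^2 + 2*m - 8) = (m + 5)/(m - 2)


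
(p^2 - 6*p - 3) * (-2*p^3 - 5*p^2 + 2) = -2*p^5 + 7*p^4 + 36*p^3 + 17*p^2 - 12*p - 6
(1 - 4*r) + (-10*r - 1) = -14*r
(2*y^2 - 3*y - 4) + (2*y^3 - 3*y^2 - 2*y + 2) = 2*y^3 - y^2 - 5*y - 2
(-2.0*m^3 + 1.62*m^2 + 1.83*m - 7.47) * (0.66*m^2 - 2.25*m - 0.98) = -1.32*m^5 + 5.5692*m^4 - 0.4772*m^3 - 10.6353*m^2 + 15.0141*m + 7.3206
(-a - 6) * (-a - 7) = a^2 + 13*a + 42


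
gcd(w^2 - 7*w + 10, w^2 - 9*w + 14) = w - 2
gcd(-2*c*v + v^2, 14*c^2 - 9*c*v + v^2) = -2*c + v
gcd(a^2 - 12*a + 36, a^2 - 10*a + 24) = a - 6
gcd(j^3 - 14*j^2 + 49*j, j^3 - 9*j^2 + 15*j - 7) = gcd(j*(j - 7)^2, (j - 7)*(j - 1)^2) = j - 7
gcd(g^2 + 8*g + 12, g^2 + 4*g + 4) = g + 2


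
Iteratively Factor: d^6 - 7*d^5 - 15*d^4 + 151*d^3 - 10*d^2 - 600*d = (d + 2)*(d^5 - 9*d^4 + 3*d^3 + 145*d^2 - 300*d) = (d - 5)*(d + 2)*(d^4 - 4*d^3 - 17*d^2 + 60*d) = (d - 5)^2*(d + 2)*(d^3 + d^2 - 12*d) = d*(d - 5)^2*(d + 2)*(d^2 + d - 12) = d*(d - 5)^2*(d - 3)*(d + 2)*(d + 4)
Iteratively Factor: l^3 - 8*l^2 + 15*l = (l)*(l^2 - 8*l + 15) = l*(l - 5)*(l - 3)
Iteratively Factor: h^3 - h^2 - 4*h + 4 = (h - 1)*(h^2 - 4) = (h - 2)*(h - 1)*(h + 2)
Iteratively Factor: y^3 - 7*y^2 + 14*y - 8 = (y - 4)*(y^2 - 3*y + 2) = (y - 4)*(y - 2)*(y - 1)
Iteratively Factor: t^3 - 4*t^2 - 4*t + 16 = (t - 2)*(t^2 - 2*t - 8) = (t - 4)*(t - 2)*(t + 2)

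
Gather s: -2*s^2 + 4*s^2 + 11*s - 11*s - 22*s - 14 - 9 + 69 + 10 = 2*s^2 - 22*s + 56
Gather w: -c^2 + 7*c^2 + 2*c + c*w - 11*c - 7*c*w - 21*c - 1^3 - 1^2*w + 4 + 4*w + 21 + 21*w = 6*c^2 - 30*c + w*(24 - 6*c) + 24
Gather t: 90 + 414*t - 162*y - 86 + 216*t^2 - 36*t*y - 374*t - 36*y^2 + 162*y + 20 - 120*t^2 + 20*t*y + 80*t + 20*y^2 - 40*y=96*t^2 + t*(120 - 16*y) - 16*y^2 - 40*y + 24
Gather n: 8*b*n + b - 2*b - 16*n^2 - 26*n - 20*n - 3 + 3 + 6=-b - 16*n^2 + n*(8*b - 46) + 6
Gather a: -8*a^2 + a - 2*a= -8*a^2 - a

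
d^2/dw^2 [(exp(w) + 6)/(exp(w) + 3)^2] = exp(w)/(exp(w) + 3)^2 + 6*exp(2*w)/(exp(w) + 3)^4 - 36*exp(w)/(exp(w) + 3)^4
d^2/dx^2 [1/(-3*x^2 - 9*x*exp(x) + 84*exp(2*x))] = ((x^2 + 3*x*exp(x) - 28*exp(2*x))*(3*x*exp(x) - 112*exp(2*x) + 6*exp(x) + 2) - 2*(3*x*exp(x) + 2*x - 56*exp(2*x) + 3*exp(x))^2)/(3*(x^2 + 3*x*exp(x) - 28*exp(2*x))^3)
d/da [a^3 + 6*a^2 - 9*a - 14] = 3*a^2 + 12*a - 9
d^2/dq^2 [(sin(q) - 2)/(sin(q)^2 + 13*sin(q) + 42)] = (-sin(q)^5 + 21*sin(q)^4 + 332*sin(q)^3 + 536*sin(q)^2 - 3264*sin(q) - 1600)/(sin(q)^2 + 13*sin(q) + 42)^3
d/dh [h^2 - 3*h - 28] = 2*h - 3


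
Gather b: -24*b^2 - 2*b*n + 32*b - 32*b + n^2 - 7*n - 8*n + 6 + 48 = -24*b^2 - 2*b*n + n^2 - 15*n + 54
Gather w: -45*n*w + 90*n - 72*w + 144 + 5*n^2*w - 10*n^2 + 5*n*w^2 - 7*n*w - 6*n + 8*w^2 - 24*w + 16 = -10*n^2 + 84*n + w^2*(5*n + 8) + w*(5*n^2 - 52*n - 96) + 160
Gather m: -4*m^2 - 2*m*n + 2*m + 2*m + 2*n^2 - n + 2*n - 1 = -4*m^2 + m*(4 - 2*n) + 2*n^2 + n - 1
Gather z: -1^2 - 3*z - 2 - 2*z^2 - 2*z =-2*z^2 - 5*z - 3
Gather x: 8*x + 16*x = 24*x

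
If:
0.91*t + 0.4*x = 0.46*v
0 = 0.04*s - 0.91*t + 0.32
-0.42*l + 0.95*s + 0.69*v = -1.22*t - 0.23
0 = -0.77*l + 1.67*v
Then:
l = 1.92274156866821*x + 1.41194031299541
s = 0.195135682968272*x - 0.513334448159059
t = 0.00857739265794602*x + 0.32908420008092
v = 0.886533537649415*x + 0.651014395812256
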